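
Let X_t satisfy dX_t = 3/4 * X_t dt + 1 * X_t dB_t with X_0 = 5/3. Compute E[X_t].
E[X_t] = 5*exp(3*t/4)/3

For GBM dX = mu X dt + sigma X dB with X_0 = x_0, apply Itô to Y = log X: dY = (mu - sigma^2/2) dt + sigma dB, so Y_t = log(x_0) + (mu - sigma^2/2) t + sigma B_t and hence X_t = x_0 * exp((mu - sigma^2/2) t + sigma B_t).
With mu = 3/4, sigma = 1, x_0 = 5/3, this gives:
  X_t = 5/3 * exp((1/4) * t + (1) * B_t).
Since sigma*B_t ~ Normal(0, sigma^2 t), E[exp(sigma*B_t)] = exp(sigma^2 t / 2); so E[X_t] = x_0 * exp((mu - sigma^2/2) t) * exp(sigma^2 t / 2) = x_0 * exp(mu t) = 5*exp(3*t/4)/3.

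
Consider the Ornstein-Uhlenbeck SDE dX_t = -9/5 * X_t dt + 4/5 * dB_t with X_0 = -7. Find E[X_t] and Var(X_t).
E[X_t] = -7*exp(-9*t/5); Var(X_t) = 8/45 - 8*exp(-18*t/5)/45

The OU SDE dX = -theta X dt + sigma dB admits the integrating factor exp(theta t): d(exp(theta t) X_t) = sigma exp(theta t) dB_t. Integrating from 0 to t:
  X_t = x_0 * exp(-theta t) + sigma * int_0^t exp(-theta (t-s)) dB_s.
The Itô integral has mean 0 and (by the Itô isometry) variance sigma^2 * int_0^t exp(-2 theta (t - s)) ds = sigma^2 * (1 - exp(-2 theta t)) / (2 theta).
With theta = 9/5, sigma = 4/5, x_0 = -7:
  E[X_t] = -7 * exp(-9/5 t) = -7*exp(-9*t/5)
  Var(X_t) = (4/5)^2 * (1 - exp(-2*9/5 t)) / (2 * 9/5) = 8/45 - 8*exp(-18*t/5)/45.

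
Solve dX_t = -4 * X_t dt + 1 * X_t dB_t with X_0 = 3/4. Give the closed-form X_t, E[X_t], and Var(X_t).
X_t = 3/4 * exp((-9/2) t + (1) B_t); E[X_t] = 3*exp(-4*t)/4; Var(X_t) = (9*exp(t) - 9)*exp(-8*t)/16

For GBM dX = mu X dt + sigma X dB with X_0 = x_0, apply Itô to Y = log X: dY = (mu - sigma^2/2) dt + sigma dB, so Y_t = log(x_0) + (mu - sigma^2/2) t + sigma B_t and hence X_t = x_0 * exp((mu - sigma^2/2) t + sigma B_t).
With mu = -4, sigma = 1, x_0 = 3/4, this gives:
  X_t = 3/4 * exp((-9/2) * t + (1) * B_t).
Since sigma*B_t ~ Normal(0, sigma^2 t), E[exp(sigma*B_t)] = exp(sigma^2 t / 2); so E[X_t] = x_0 * exp((mu - sigma^2/2) t) * exp(sigma^2 t / 2) = x_0 * exp(mu t) = 3*exp(-4*t)/4.
Var(X_t) = E[X_t^2] - (E[X_t])^2 = x_0^2 * exp(2 mu t) * (exp(sigma^2 t) - 1) = (9*exp(t) - 9)*exp(-8*t)/16.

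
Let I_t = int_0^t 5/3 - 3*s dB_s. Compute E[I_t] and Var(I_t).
E[I_t] = 0; Var(I_t) = t*(27*t^2 - 45*t + 25)/9

The Itô integral of a deterministic integrand f(s) has mean 0 because each increment f(s) * (B_{s+ds} - B_s) has mean 0. By the Itô isometry:
  Var( int_0^t f(s) dB_s ) = E[ (int_0^t f(s) dB_s)^2 ] = int_0^t f(s)^2 ds.
Here f(s) = 5/3 - 3*s, so f(s)^2 = (9*s - 5)^2/9. Integrate:
  int_0^t ((9*s - 5)^2/9) ds = t*(27*t^2 - 45*t + 25)/9.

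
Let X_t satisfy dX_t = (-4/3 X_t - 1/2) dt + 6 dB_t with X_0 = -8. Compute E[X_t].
E[X_t] = -3/8 - 61*exp(-4*t/3)/8

Taking expectations and using E[dB_t] = 0, the mean m(t) = E[X_t] satisfies the ODE m'(t) = a m(t) + b with m(0) = x_0. With a = -4/3, b = -1/2, x_0 = -8, the solution is
  m(t) = x_0 * exp(a t) + (b/a) * (exp(a t) - 1)
       = (-8) * exp((-4/3) t) + ((-1/2)/(-4/3)) * (exp((-4/3) t) - 1)
       = -3/8 - 61*exp(-4*t/3)/8.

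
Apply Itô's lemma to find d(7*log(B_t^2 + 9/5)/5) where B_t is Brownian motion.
d(7*log(B_t^2 + 9/5)/5) = (7*(9 - 5*B_t^2)/(5*B_t^2 + 9)^2) dt + (14*B_t/(5*B_t^2 + 9)) dB_t

Itô's formula for f(B_t) gives d f(B_t) = f'(B_t) dB_t + (1/2) f''(B_t) dt. Compute derivatives of f(x) = 7*log(x^2 + 9/5)/5:
  f'(x)  = 14*x/(5*x^2 + 9)
  f''(x) = 14*(9 - 5*x^2)/(5*x^2 + 9)^2
Substitute x = B_t and multiply the f'' term by 1/2:
  drift     = (1/2) * (14*(9 - 5*x^2)/(5*x^2 + 9)^2) evaluated at B_t = 7*(9 - 5*B_t^2)/(5*B_t^2 + 9)^2
  diffusion = (14*x/(5*x^2 + 9)) evaluated at B_t = 14*B_t/(5*B_t^2 + 9)
Therefore d(7*log(B_t^2 + 9/5)/5) = (7*(9 - 5*B_t^2)/(5*B_t^2 + 9)^2) dt + (14*B_t/(5*B_t^2 + 9)) dB_t.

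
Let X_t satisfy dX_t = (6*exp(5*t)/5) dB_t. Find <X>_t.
<X>_t = 18*exp(10*t)/125 - 18/125

For an Itô process dX_t = a(t) dt + b(t) dB_t, the quadratic variation is <X>_t = int_0^t b(s)^2 ds (the drift term does not contribute). Here b(s) = 6*exp(5*s)/5, so
  b(s)^2 = 36*exp(10*s)/25.
Integrating from 0 to t:
  <X>_t = int_0^t (36*exp(10*s)/25) ds = 18*exp(10*t)/125 - 18/125.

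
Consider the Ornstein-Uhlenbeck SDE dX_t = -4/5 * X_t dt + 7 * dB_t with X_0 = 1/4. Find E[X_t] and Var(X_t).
E[X_t] = exp(-4*t/5)/4; Var(X_t) = 245/8 - 245*exp(-8*t/5)/8

The OU SDE dX = -theta X dt + sigma dB admits the integrating factor exp(theta t): d(exp(theta t) X_t) = sigma exp(theta t) dB_t. Integrating from 0 to t:
  X_t = x_0 * exp(-theta t) + sigma * int_0^t exp(-theta (t-s)) dB_s.
The Itô integral has mean 0 and (by the Itô isometry) variance sigma^2 * int_0^t exp(-2 theta (t - s)) ds = sigma^2 * (1 - exp(-2 theta t)) / (2 theta).
With theta = 4/5, sigma = 7, x_0 = 1/4:
  E[X_t] = 1/4 * exp(-4/5 t) = exp(-4*t/5)/4
  Var(X_t) = (7)^2 * (1 - exp(-2*4/5 t)) / (2 * 4/5) = 245/8 - 245*exp(-8*t/5)/8.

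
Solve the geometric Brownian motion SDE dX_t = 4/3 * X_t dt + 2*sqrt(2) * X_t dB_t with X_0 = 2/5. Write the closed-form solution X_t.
X_t = 2/5 * exp((-8/3) * t + (2*sqrt(2)) * B_t)

For GBM dX = mu X dt + sigma X dB with X_0 = x_0, apply Itô to Y = log X: dY = (mu - sigma^2/2) dt + sigma dB, so Y_t = log(x_0) + (mu - sigma^2/2) t + sigma B_t and hence X_t = x_0 * exp((mu - sigma^2/2) t + sigma B_t).
With mu = 4/3, sigma = 2*sqrt(2), x_0 = 2/5, this gives:
  X_t = 2/5 * exp((-8/3) * t + (2*sqrt(2)) * B_t).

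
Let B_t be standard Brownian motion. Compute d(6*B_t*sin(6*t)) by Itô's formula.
d(6*B_t*sin(6*t)) = (36*B_t*cos(6*t)) dt + (6*sin(6*t)) dB_t

Itô's formula for f(t, x): d f(t, B_t) = (f_t + (1/2) f_xx) dt + f_x dB_t. Compute partials of f(t, x) = 6*x*sin(6*t):
  f_t(t,x)  = 36*x*cos(6*t)
  f_x(t,x)  = 6*sin(6*t)
  f_xx(t,x) = 0
Assemble drift = f_t + (1/2) f_xx = 36*x*cos(6*t) and diffusion = f_x = 6*sin(6*t). Substituting x = B_t:
  d(6*B_t*sin(6*t)) = (36*B_t*cos(6*t)) dt + (6*sin(6*t)) dB_t.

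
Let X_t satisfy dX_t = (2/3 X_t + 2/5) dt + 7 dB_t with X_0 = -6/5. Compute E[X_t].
E[X_t] = -3*exp(2*t/3)/5 - 3/5

Taking expectations and using E[dB_t] = 0, the mean m(t) = E[X_t] satisfies the ODE m'(t) = a m(t) + b with m(0) = x_0. With a = 2/3, b = 2/5, x_0 = -6/5, the solution is
  m(t) = x_0 * exp(a t) + (b/a) * (exp(a t) - 1)
       = (-6/5) * exp((2/3) t) + ((2/5)/(2/3)) * (exp((2/3) t) - 1)
       = -3*exp(2*t/3)/5 - 3/5.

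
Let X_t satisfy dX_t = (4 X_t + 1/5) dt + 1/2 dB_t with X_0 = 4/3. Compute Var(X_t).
Var(X_t) = exp(8*t)/32 - 1/32

The variance V(t) = Var(X_t) satisfies V'(t) = 2 a V(t) + c^2 with V(0) = 0 (drift coefficient is linear in X, diffusion is constant). With a = 4, c = 1/2, the solution is
  V(t) = (c^2 / (2 a)) * (exp(2 a t) - 1)
       = ((1/2)^2 / (2*4)) * (exp(8 t) - 1)
       = exp(8*t)/32 - 1/32.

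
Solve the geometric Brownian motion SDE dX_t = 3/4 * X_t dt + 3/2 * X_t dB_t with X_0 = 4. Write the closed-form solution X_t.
X_t = 4 * exp((-3/8) * t + (3/2) * B_t)

For GBM dX = mu X dt + sigma X dB with X_0 = x_0, apply Itô to Y = log X: dY = (mu - sigma^2/2) dt + sigma dB, so Y_t = log(x_0) + (mu - sigma^2/2) t + sigma B_t and hence X_t = x_0 * exp((mu - sigma^2/2) t + sigma B_t).
With mu = 3/4, sigma = 3/2, x_0 = 4, this gives:
  X_t = 4 * exp((-3/8) * t + (3/2) * B_t).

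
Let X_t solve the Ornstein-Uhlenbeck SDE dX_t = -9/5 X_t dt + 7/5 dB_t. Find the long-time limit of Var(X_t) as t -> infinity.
lim Var(X_t) = 49/90

The OU SDE dX = -theta X dt + sigma dB admits the integrating factor exp(theta t): d(exp(theta t) X_t) = sigma exp(theta t) dB_t. Integrating from 0 to t gives X_t = x_0 * exp(-theta t) + sigma * int_0^t exp(-theta (t-s)) dB_s for any initial x_0. The Itô integral has variance (by the Itô isometry) sigma^2 * int_0^t exp(-2 theta (t - s)) ds = sigma^2 * (1 - exp(-2 theta t)) / (2 theta), independent of x_0.
With theta = 9/5, sigma = 7/5:
  Var(X_t) = (7/5)^2 * (1 - exp(-2*9/5 t)) / (2 * 9/5) = 49/90 - 49*exp(-18*t/5)/90.
As t -> infinity, exp(-2*9/5 t) -> 0, so the stationary variance is sigma^2 / (2 theta) = 49/90.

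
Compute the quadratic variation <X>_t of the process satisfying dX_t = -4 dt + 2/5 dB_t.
<X>_t = 4*t/25

For an Itô process dX_t = a(t) dt + b(t) dB_t, the quadratic variation is <X>_t = int_0^t b(s)^2 ds (the drift term does not contribute). Here b(s) = 2/5, so
  b(s)^2 = 4/25.
Integrating from 0 to t:
  <X>_t = int_0^t (4/25) ds = 4*t/25.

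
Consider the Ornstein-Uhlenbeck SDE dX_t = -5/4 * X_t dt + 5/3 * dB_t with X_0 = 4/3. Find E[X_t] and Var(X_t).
E[X_t] = 4*exp(-5*t/4)/3; Var(X_t) = 10/9 - 10*exp(-5*t/2)/9

The OU SDE dX = -theta X dt + sigma dB admits the integrating factor exp(theta t): d(exp(theta t) X_t) = sigma exp(theta t) dB_t. Integrating from 0 to t:
  X_t = x_0 * exp(-theta t) + sigma * int_0^t exp(-theta (t-s)) dB_s.
The Itô integral has mean 0 and (by the Itô isometry) variance sigma^2 * int_0^t exp(-2 theta (t - s)) ds = sigma^2 * (1 - exp(-2 theta t)) / (2 theta).
With theta = 5/4, sigma = 5/3, x_0 = 4/3:
  E[X_t] = 4/3 * exp(-5/4 t) = 4*exp(-5*t/4)/3
  Var(X_t) = (5/3)^2 * (1 - exp(-2*5/4 t)) / (2 * 5/4) = 10/9 - 10*exp(-5*t/2)/9.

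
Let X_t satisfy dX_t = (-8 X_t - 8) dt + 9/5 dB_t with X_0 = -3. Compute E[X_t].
E[X_t] = -1 - 2*exp(-8*t)

Taking expectations and using E[dB_t] = 0, the mean m(t) = E[X_t] satisfies the ODE m'(t) = a m(t) + b with m(0) = x_0. With a = -8, b = -8, x_0 = -3, the solution is
  m(t) = x_0 * exp(a t) + (b/a) * (exp(a t) - 1)
       = (-3) * exp((-8) t) + ((-8)/(-8)) * (exp((-8) t) - 1)
       = -1 - 2*exp(-8*t).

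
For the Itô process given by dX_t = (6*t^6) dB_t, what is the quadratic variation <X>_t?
<X>_t = 36*t^13/13

For an Itô process dX_t = a(t) dt + b(t) dB_t, the quadratic variation is <X>_t = int_0^t b(s)^2 ds (the drift term does not contribute). Here b(s) = 6*s^6, so
  b(s)^2 = 36*s^12.
Integrating from 0 to t:
  <X>_t = int_0^t (36*s^12) ds = 36*t^13/13.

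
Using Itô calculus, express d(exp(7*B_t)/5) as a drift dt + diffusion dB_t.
d(exp(7*B_t)/5) = (49*exp(7*B_t)/10) dt + (7*exp(7*B_t)/5) dB_t

Itô's formula for f(B_t) gives d f(B_t) = f'(B_t) dB_t + (1/2) f''(B_t) dt. Compute derivatives of f(x) = exp(7*x)/5:
  f'(x)  = 7*exp(7*x)/5
  f''(x) = 49*exp(7*x)/5
Substitute x = B_t and multiply the f'' term by 1/2:
  drift     = (1/2) * (49*exp(7*x)/5) evaluated at B_t = 49*exp(7*B_t)/10
  diffusion = (7*exp(7*x)/5) evaluated at B_t = 7*exp(7*B_t)/5
Therefore d(exp(7*B_t)/5) = (49*exp(7*B_t)/10) dt + (7*exp(7*B_t)/5) dB_t.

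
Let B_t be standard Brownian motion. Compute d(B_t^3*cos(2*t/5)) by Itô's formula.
d(B_t^3*cos(2*t/5)) = (B_t*(-2*B_t^2*sin(2*t/5) + 15*cos(2*t/5))/5) dt + (3*B_t^2*cos(2*t/5)) dB_t

Itô's formula for f(t, x): d f(t, B_t) = (f_t + (1/2) f_xx) dt + f_x dB_t. Compute partials of f(t, x) = x^3*cos(2*t/5):
  f_t(t,x)  = -2*x^3*sin(2*t/5)/5
  f_x(t,x)  = 3*x^2*cos(2*t/5)
  f_xx(t,x) = 6*x*cos(2*t/5)
Assemble drift = f_t + (1/2) f_xx = x*(-2*x^2*sin(2*t/5) + 15*cos(2*t/5))/5 and diffusion = f_x = 3*x^2*cos(2*t/5). Substituting x = B_t:
  d(B_t^3*cos(2*t/5)) = (B_t*(-2*B_t^2*sin(2*t/5) + 15*cos(2*t/5))/5) dt + (3*B_t^2*cos(2*t/5)) dB_t.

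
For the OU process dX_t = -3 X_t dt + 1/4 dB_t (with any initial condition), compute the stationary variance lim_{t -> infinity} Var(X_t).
lim Var(X_t) = 1/96

The OU SDE dX = -theta X dt + sigma dB admits the integrating factor exp(theta t): d(exp(theta t) X_t) = sigma exp(theta t) dB_t. Integrating from 0 to t gives X_t = x_0 * exp(-theta t) + sigma * int_0^t exp(-theta (t-s)) dB_s for any initial x_0. The Itô integral has variance (by the Itô isometry) sigma^2 * int_0^t exp(-2 theta (t - s)) ds = sigma^2 * (1 - exp(-2 theta t)) / (2 theta), independent of x_0.
With theta = 3, sigma = 1/4:
  Var(X_t) = (1/4)^2 * (1 - exp(-2*3 t)) / (2 * 3) = 1/96 - exp(-6*t)/96.
As t -> infinity, exp(-2*3 t) -> 0, so the stationary variance is sigma^2 / (2 theta) = 1/96.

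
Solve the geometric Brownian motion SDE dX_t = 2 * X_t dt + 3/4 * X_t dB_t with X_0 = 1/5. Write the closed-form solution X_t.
X_t = 1/5 * exp((55/32) * t + (3/4) * B_t)

For GBM dX = mu X dt + sigma X dB with X_0 = x_0, apply Itô to Y = log X: dY = (mu - sigma^2/2) dt + sigma dB, so Y_t = log(x_0) + (mu - sigma^2/2) t + sigma B_t and hence X_t = x_0 * exp((mu - sigma^2/2) t + sigma B_t).
With mu = 2, sigma = 3/4, x_0 = 1/5, this gives:
  X_t = 1/5 * exp((55/32) * t + (3/4) * B_t).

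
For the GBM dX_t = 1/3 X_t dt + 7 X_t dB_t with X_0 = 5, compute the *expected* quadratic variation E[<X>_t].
E[<X>_t] = 3675*exp(149*t/3)/149 - 3675/149

<X>_t = int_0^t (7 * X_s)^2 ds. Taking expectation inside the integral: E[<X>_t] = 7^2 * int_0^t E[X_s^2] ds. For GBM, E[X_s^2] = x_0^2 * exp((2 mu + sigma^2) s). Integrating:
  E[<X>_t] = 7^2 * 5^2 * (exp((2*(1/3) + 7^2) t) - 1) / (2*(1/3) + 7^2)
           = 7^2 * 5^2 * (exp((149/3) t) - 1) / (149/3) = 3675*exp(149*t/3)/149 - 3675/149.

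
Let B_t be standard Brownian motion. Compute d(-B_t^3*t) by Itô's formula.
d(-B_t^3*t) = (B_t*(-B_t^2 - 3*t)) dt + (-3*B_t^2*t) dB_t

Itô's formula for f(t, x): d f(t, B_t) = (f_t + (1/2) f_xx) dt + f_x dB_t. Compute partials of f(t, x) = -t*x^3:
  f_t(t,x)  = -x^3
  f_x(t,x)  = -3*t*x^2
  f_xx(t,x) = -6*t*x
Assemble drift = f_t + (1/2) f_xx = x*(-3*t - x^2) and diffusion = f_x = -3*t*x^2. Substituting x = B_t:
  d(-B_t^3*t) = (B_t*(-B_t^2 - 3*t)) dt + (-3*B_t^2*t) dB_t.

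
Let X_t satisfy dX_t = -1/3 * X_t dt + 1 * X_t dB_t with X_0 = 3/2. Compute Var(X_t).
Var(X_t) = (9*exp(t) - 9)*exp(-2*t/3)/4

For GBM dX = mu X dt + sigma X dB with X_0 = x_0, apply Itô to Y = log X: dY = (mu - sigma^2/2) dt + sigma dB, so Y_t = log(x_0) + (mu - sigma^2/2) t + sigma B_t and hence X_t = x_0 * exp((mu - sigma^2/2) t + sigma B_t).
With mu = -1/3, sigma = 1, x_0 = 3/2, this gives:
  X_t = 3/2 * exp((-5/6) * t + (1) * B_t).
Since sigma*B_t ~ Normal(0, sigma^2 t), E[exp(sigma*B_t)] = exp(sigma^2 t / 2); so E[X_t] = x_0 * exp((mu - sigma^2/2) t) * exp(sigma^2 t / 2) = x_0 * exp(mu t) = 3*exp(-t/3)/2.
Var(X_t) = E[X_t^2] - (E[X_t])^2 = x_0^2 * exp(2 mu t) * (exp(sigma^2 t) - 1) = (9*exp(t) - 9)*exp(-2*t/3)/4.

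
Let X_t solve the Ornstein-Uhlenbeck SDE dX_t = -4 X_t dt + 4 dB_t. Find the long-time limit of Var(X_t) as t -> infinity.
lim Var(X_t) = 2

The OU SDE dX = -theta X dt + sigma dB admits the integrating factor exp(theta t): d(exp(theta t) X_t) = sigma exp(theta t) dB_t. Integrating from 0 to t gives X_t = x_0 * exp(-theta t) + sigma * int_0^t exp(-theta (t-s)) dB_s for any initial x_0. The Itô integral has variance (by the Itô isometry) sigma^2 * int_0^t exp(-2 theta (t - s)) ds = sigma^2 * (1 - exp(-2 theta t)) / (2 theta), independent of x_0.
With theta = 4, sigma = 4:
  Var(X_t) = (4)^2 * (1 - exp(-2*4 t)) / (2 * 4) = 2 - 2*exp(-8*t).
As t -> infinity, exp(-2*4 t) -> 0, so the stationary variance is sigma^2 / (2 theta) = 2.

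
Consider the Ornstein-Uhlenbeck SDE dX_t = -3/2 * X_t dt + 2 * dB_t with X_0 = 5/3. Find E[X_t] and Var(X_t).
E[X_t] = 5*exp(-3*t/2)/3; Var(X_t) = 4/3 - 4*exp(-3*t)/3

The OU SDE dX = -theta X dt + sigma dB admits the integrating factor exp(theta t): d(exp(theta t) X_t) = sigma exp(theta t) dB_t. Integrating from 0 to t:
  X_t = x_0 * exp(-theta t) + sigma * int_0^t exp(-theta (t-s)) dB_s.
The Itô integral has mean 0 and (by the Itô isometry) variance sigma^2 * int_0^t exp(-2 theta (t - s)) ds = sigma^2 * (1 - exp(-2 theta t)) / (2 theta).
With theta = 3/2, sigma = 2, x_0 = 5/3:
  E[X_t] = 5/3 * exp(-3/2 t) = 5*exp(-3*t/2)/3
  Var(X_t) = (2)^2 * (1 - exp(-2*3/2 t)) / (2 * 3/2) = 4/3 - 4*exp(-3*t)/3.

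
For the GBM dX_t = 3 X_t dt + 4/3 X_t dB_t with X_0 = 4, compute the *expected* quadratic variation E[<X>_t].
E[<X>_t] = 128*exp(70*t/9)/35 - 128/35

<X>_t = int_0^t ((4/3) * X_s)^2 ds. Taking expectation inside the integral: E[<X>_t] = (4/3)^2 * int_0^t E[X_s^2] ds. For GBM, E[X_s^2] = x_0^2 * exp((2 mu + sigma^2) s). Integrating:
  E[<X>_t] = (4/3)^2 * 4^2 * (exp((2*3 + (4/3)^2) t) - 1) / (2*3 + (4/3)^2)
           = (4/3)^2 * 4^2 * (exp((70/9) t) - 1) / (70/9) = 128*exp(70*t/9)/35 - 128/35.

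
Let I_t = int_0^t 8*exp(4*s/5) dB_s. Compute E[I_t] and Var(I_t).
E[I_t] = 0; Var(I_t) = 40*exp(8*t/5) - 40

The Itô integral of a deterministic integrand f(s) has mean 0 because each increment f(s) * (B_{s+ds} - B_s) has mean 0. By the Itô isometry:
  Var( int_0^t f(s) dB_s ) = E[ (int_0^t f(s) dB_s)^2 ] = int_0^t f(s)^2 ds.
Here f(s) = 8*exp(4*s/5), so f(s)^2 = 64*exp(8*s/5). Integrate:
  int_0^t (64*exp(8*s/5)) ds = 40*exp(8*t/5) - 40.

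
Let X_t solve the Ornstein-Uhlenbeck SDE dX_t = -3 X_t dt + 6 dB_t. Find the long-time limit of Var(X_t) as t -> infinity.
lim Var(X_t) = 6

The OU SDE dX = -theta X dt + sigma dB admits the integrating factor exp(theta t): d(exp(theta t) X_t) = sigma exp(theta t) dB_t. Integrating from 0 to t gives X_t = x_0 * exp(-theta t) + sigma * int_0^t exp(-theta (t-s)) dB_s for any initial x_0. The Itô integral has variance (by the Itô isometry) sigma^2 * int_0^t exp(-2 theta (t - s)) ds = sigma^2 * (1 - exp(-2 theta t)) / (2 theta), independent of x_0.
With theta = 3, sigma = 6:
  Var(X_t) = (6)^2 * (1 - exp(-2*3 t)) / (2 * 3) = 6 - 6*exp(-6*t).
As t -> infinity, exp(-2*3 t) -> 0, so the stationary variance is sigma^2 / (2 theta) = 6.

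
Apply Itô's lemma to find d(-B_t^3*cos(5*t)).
d(-B_t^3*cos(5*t)) = (B_t*(5*B_t^2*sin(5*t) - 3*cos(5*t))) dt + (-3*B_t^2*cos(5*t)) dB_t

Itô's formula for f(t, x): d f(t, B_t) = (f_t + (1/2) f_xx) dt + f_x dB_t. Compute partials of f(t, x) = -x^3*cos(5*t):
  f_t(t,x)  = 5*x^3*sin(5*t)
  f_x(t,x)  = -3*x^2*cos(5*t)
  f_xx(t,x) = -6*x*cos(5*t)
Assemble drift = f_t + (1/2) f_xx = x*(5*x^2*sin(5*t) - 3*cos(5*t)) and diffusion = f_x = -3*x^2*cos(5*t). Substituting x = B_t:
  d(-B_t^3*cos(5*t)) = (B_t*(5*B_t^2*sin(5*t) - 3*cos(5*t))) dt + (-3*B_t^2*cos(5*t)) dB_t.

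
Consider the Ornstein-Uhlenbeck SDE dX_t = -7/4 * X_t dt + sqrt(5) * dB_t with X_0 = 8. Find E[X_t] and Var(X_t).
E[X_t] = 8*exp(-7*t/4); Var(X_t) = 10/7 - 10*exp(-7*t/2)/7

The OU SDE dX = -theta X dt + sigma dB admits the integrating factor exp(theta t): d(exp(theta t) X_t) = sigma exp(theta t) dB_t. Integrating from 0 to t:
  X_t = x_0 * exp(-theta t) + sigma * int_0^t exp(-theta (t-s)) dB_s.
The Itô integral has mean 0 and (by the Itô isometry) variance sigma^2 * int_0^t exp(-2 theta (t - s)) ds = sigma^2 * (1 - exp(-2 theta t)) / (2 theta).
With theta = 7/4, sigma = sqrt(5), x_0 = 8:
  E[X_t] = 8 * exp(-7/4 t) = 8*exp(-7*t/4)
  Var(X_t) = (sqrt(5))^2 * (1 - exp(-2*7/4 t)) / (2 * 7/4) = 10/7 - 10*exp(-7*t/2)/7.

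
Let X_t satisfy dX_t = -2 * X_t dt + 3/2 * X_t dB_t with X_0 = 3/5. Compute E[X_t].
E[X_t] = 3*exp(-2*t)/5

For GBM dX = mu X dt + sigma X dB with X_0 = x_0, apply Itô to Y = log X: dY = (mu - sigma^2/2) dt + sigma dB, so Y_t = log(x_0) + (mu - sigma^2/2) t + sigma B_t and hence X_t = x_0 * exp((mu - sigma^2/2) t + sigma B_t).
With mu = -2, sigma = 3/2, x_0 = 3/5, this gives:
  X_t = 3/5 * exp((-25/8) * t + (3/2) * B_t).
Since sigma*B_t ~ Normal(0, sigma^2 t), E[exp(sigma*B_t)] = exp(sigma^2 t / 2); so E[X_t] = x_0 * exp((mu - sigma^2/2) t) * exp(sigma^2 t / 2) = x_0 * exp(mu t) = 3*exp(-2*t)/5.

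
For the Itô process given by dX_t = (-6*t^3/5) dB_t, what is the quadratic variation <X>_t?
<X>_t = 36*t^7/175

For an Itô process dX_t = a(t) dt + b(t) dB_t, the quadratic variation is <X>_t = int_0^t b(s)^2 ds (the drift term does not contribute). Here b(s) = -6*s^3/5, so
  b(s)^2 = 36*s^6/25.
Integrating from 0 to t:
  <X>_t = int_0^t (36*s^6/25) ds = 36*t^7/175.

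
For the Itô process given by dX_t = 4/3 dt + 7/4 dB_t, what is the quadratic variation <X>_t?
<X>_t = 49*t/16

For an Itô process dX_t = a(t) dt + b(t) dB_t, the quadratic variation is <X>_t = int_0^t b(s)^2 ds (the drift term does not contribute). Here b(s) = 7/4, so
  b(s)^2 = 49/16.
Integrating from 0 to t:
  <X>_t = int_0^t (49/16) ds = 49*t/16.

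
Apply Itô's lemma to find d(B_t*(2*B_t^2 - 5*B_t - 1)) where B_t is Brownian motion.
d(B_t*(2*B_t^2 - 5*B_t - 1)) = (6*B_t - 5) dt + (6*B_t^2 - 10*B_t - 1) dB_t

Itô's formula for f(B_t) gives d f(B_t) = f'(B_t) dB_t + (1/2) f''(B_t) dt. Compute derivatives of f(x) = x*(2*x^2 - 5*x - 1):
  f'(x)  = 6*x^2 - 10*x - 1
  f''(x) = 12*x - 10
Substitute x = B_t and multiply the f'' term by 1/2:
  drift     = (1/2) * (12*x - 10) evaluated at B_t = 6*B_t - 5
  diffusion = (6*x^2 - 10*x - 1) evaluated at B_t = 6*B_t^2 - 10*B_t - 1
Therefore d(B_t*(2*B_t^2 - 5*B_t - 1)) = (6*B_t - 5) dt + (6*B_t^2 - 10*B_t - 1) dB_t.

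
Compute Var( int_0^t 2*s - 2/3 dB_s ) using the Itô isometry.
Var = 4*t*(3*t^2 - 3*t + 1)/9

The Itô integral of a deterministic integrand f(s) has mean 0 because each increment f(s) * (B_{s+ds} - B_s) has mean 0. By the Itô isometry:
  Var( int_0^t f(s) dB_s ) = E[ (int_0^t f(s) dB_s)^2 ] = int_0^t f(s)^2 ds.
Here f(s) = 2*s - 2/3, so f(s)^2 = 4*(3*s - 1)^2/9. Integrate:
  int_0^t (4*(3*s - 1)^2/9) ds = 4*t*(3*t^2 - 3*t + 1)/9.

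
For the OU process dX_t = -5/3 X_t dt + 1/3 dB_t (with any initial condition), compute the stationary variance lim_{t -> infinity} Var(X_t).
lim Var(X_t) = 1/30

The OU SDE dX = -theta X dt + sigma dB admits the integrating factor exp(theta t): d(exp(theta t) X_t) = sigma exp(theta t) dB_t. Integrating from 0 to t gives X_t = x_0 * exp(-theta t) + sigma * int_0^t exp(-theta (t-s)) dB_s for any initial x_0. The Itô integral has variance (by the Itô isometry) sigma^2 * int_0^t exp(-2 theta (t - s)) ds = sigma^2 * (1 - exp(-2 theta t)) / (2 theta), independent of x_0.
With theta = 5/3, sigma = 1/3:
  Var(X_t) = (1/3)^2 * (1 - exp(-2*5/3 t)) / (2 * 5/3) = 1/30 - exp(-10*t/3)/30.
As t -> infinity, exp(-2*5/3 t) -> 0, so the stationary variance is sigma^2 / (2 theta) = 1/30.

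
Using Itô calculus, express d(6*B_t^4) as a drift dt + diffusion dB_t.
d(6*B_t^4) = (36*B_t^2) dt + (24*B_t^3) dB_t

Itô's formula for f(B_t) gives d f(B_t) = f'(B_t) dB_t + (1/2) f''(B_t) dt. Compute derivatives of f(x) = 6*x^4:
  f'(x)  = 24*x^3
  f''(x) = 72*x^2
Substitute x = B_t and multiply the f'' term by 1/2:
  drift     = (1/2) * (72*x^2) evaluated at B_t = 36*B_t^2
  diffusion = (24*x^3) evaluated at B_t = 24*B_t^3
Therefore d(6*B_t^4) = (36*B_t^2) dt + (24*B_t^3) dB_t.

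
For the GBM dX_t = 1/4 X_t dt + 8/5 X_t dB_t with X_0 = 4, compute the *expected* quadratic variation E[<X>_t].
E[<X>_t] = 2048*exp(153*t/50)/153 - 2048/153

<X>_t = int_0^t ((8/5) * X_s)^2 ds. Taking expectation inside the integral: E[<X>_t] = (8/5)^2 * int_0^t E[X_s^2] ds. For GBM, E[X_s^2] = x_0^2 * exp((2 mu + sigma^2) s). Integrating:
  E[<X>_t] = (8/5)^2 * 4^2 * (exp((2*(1/4) + (8/5)^2) t) - 1) / (2*(1/4) + (8/5)^2)
           = (8/5)^2 * 4^2 * (exp((153/50) t) - 1) / (153/50) = 2048*exp(153*t/50)/153 - 2048/153.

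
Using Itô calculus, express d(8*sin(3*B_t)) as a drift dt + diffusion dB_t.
d(8*sin(3*B_t)) = (-36*sin(3*B_t)) dt + (24*cos(3*B_t)) dB_t

Itô's formula for f(B_t) gives d f(B_t) = f'(B_t) dB_t + (1/2) f''(B_t) dt. Compute derivatives of f(x) = 8*sin(3*x):
  f'(x)  = 24*cos(3*x)
  f''(x) = -72*sin(3*x)
Substitute x = B_t and multiply the f'' term by 1/2:
  drift     = (1/2) * (-72*sin(3*x)) evaluated at B_t = -36*sin(3*B_t)
  diffusion = (24*cos(3*x)) evaluated at B_t = 24*cos(3*B_t)
Therefore d(8*sin(3*B_t)) = (-36*sin(3*B_t)) dt + (24*cos(3*B_t)) dB_t.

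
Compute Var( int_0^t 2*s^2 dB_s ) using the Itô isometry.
Var = 4*t^5/5

The Itô integral of a deterministic integrand f(s) has mean 0 because each increment f(s) * (B_{s+ds} - B_s) has mean 0. By the Itô isometry:
  Var( int_0^t f(s) dB_s ) = E[ (int_0^t f(s) dB_s)^2 ] = int_0^t f(s)^2 ds.
Here f(s) = 2*s^2, so f(s)^2 = 4*s^4. Integrate:
  int_0^t (4*s^4) ds = 4*t^5/5.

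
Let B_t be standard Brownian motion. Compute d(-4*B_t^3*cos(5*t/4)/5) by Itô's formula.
d(-4*B_t^3*cos(5*t/4)/5) = (B_t*(B_t^2*sin(5*t/4) - 12*cos(5*t/4)/5)) dt + (-12*B_t^2*cos(5*t/4)/5) dB_t

Itô's formula for f(t, x): d f(t, B_t) = (f_t + (1/2) f_xx) dt + f_x dB_t. Compute partials of f(t, x) = -4*x^3*cos(5*t/4)/5:
  f_t(t,x)  = x^3*sin(5*t/4)
  f_x(t,x)  = -12*x^2*cos(5*t/4)/5
  f_xx(t,x) = -24*x*cos(5*t/4)/5
Assemble drift = f_t + (1/2) f_xx = x*(x^2*sin(5*t/4) - 12*cos(5*t/4)/5) and diffusion = f_x = -12*x^2*cos(5*t/4)/5. Substituting x = B_t:
  d(-4*B_t^3*cos(5*t/4)/5) = (B_t*(B_t^2*sin(5*t/4) - 12*cos(5*t/4)/5)) dt + (-12*B_t^2*cos(5*t/4)/5) dB_t.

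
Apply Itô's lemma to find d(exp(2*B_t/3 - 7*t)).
d(exp(2*B_t/3 - 7*t)) = (-61*exp(2*B_t/3 - 7*t)/9) dt + (2*exp(2*B_t/3 - 7*t)/3) dB_t

Itô's formula for f(t, x): d f(t, B_t) = (f_t + (1/2) f_xx) dt + f_x dB_t. Compute partials of f(t, x) = exp(-7*t + 2*x/3):
  f_t(t,x)  = -7*exp(-7*t + 2*x/3)
  f_x(t,x)  = 2*exp(-7*t + 2*x/3)/3
  f_xx(t,x) = 4*exp(-7*t + 2*x/3)/9
Assemble drift = f_t + (1/2) f_xx = -61*exp(-7*t + 2*x/3)/9 and diffusion = f_x = 2*exp(-7*t + 2*x/3)/3. Substituting x = B_t:
  d(exp(2*B_t/3 - 7*t)) = (-61*exp(2*B_t/3 - 7*t)/9) dt + (2*exp(2*B_t/3 - 7*t)/3) dB_t.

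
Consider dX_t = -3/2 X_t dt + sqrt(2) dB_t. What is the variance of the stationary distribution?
lim Var(X_t) = 2/3

The OU SDE dX = -theta X dt + sigma dB admits the integrating factor exp(theta t): d(exp(theta t) X_t) = sigma exp(theta t) dB_t. Integrating from 0 to t gives X_t = x_0 * exp(-theta t) + sigma * int_0^t exp(-theta (t-s)) dB_s for any initial x_0. The Itô integral has variance (by the Itô isometry) sigma^2 * int_0^t exp(-2 theta (t - s)) ds = sigma^2 * (1 - exp(-2 theta t)) / (2 theta), independent of x_0.
With theta = 3/2, sigma = sqrt(2):
  Var(X_t) = (sqrt(2))^2 * (1 - exp(-2*3/2 t)) / (2 * 3/2) = 2/3 - 2*exp(-3*t)/3.
As t -> infinity, exp(-2*3/2 t) -> 0, so the stationary variance is sigma^2 / (2 theta) = 2/3.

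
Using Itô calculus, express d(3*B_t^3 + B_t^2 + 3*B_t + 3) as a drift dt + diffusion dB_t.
d(3*B_t^3 + B_t^2 + 3*B_t + 3) = (9*B_t + 1) dt + (9*B_t^2 + 2*B_t + 3) dB_t

Itô's formula for f(B_t) gives d f(B_t) = f'(B_t) dB_t + (1/2) f''(B_t) dt. Compute derivatives of f(x) = 3*x^3 + x^2 + 3*x + 3:
  f'(x)  = 9*x^2 + 2*x + 3
  f''(x) = 18*x + 2
Substitute x = B_t and multiply the f'' term by 1/2:
  drift     = (1/2) * (18*x + 2) evaluated at B_t = 9*B_t + 1
  diffusion = (9*x^2 + 2*x + 3) evaluated at B_t = 9*B_t^2 + 2*B_t + 3
Therefore d(3*B_t^3 + B_t^2 + 3*B_t + 3) = (9*B_t + 1) dt + (9*B_t^2 + 2*B_t + 3) dB_t.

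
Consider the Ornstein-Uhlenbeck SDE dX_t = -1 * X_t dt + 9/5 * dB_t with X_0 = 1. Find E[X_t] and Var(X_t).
E[X_t] = exp(-t); Var(X_t) = 81/50 - 81*exp(-2*t)/50

The OU SDE dX = -theta X dt + sigma dB admits the integrating factor exp(theta t): d(exp(theta t) X_t) = sigma exp(theta t) dB_t. Integrating from 0 to t:
  X_t = x_0 * exp(-theta t) + sigma * int_0^t exp(-theta (t-s)) dB_s.
The Itô integral has mean 0 and (by the Itô isometry) variance sigma^2 * int_0^t exp(-2 theta (t - s)) ds = sigma^2 * (1 - exp(-2 theta t)) / (2 theta).
With theta = 1, sigma = 9/5, x_0 = 1:
  E[X_t] = 1 * exp(-1 t) = exp(-t)
  Var(X_t) = (9/5)^2 * (1 - exp(-2*1 t)) / (2 * 1) = 81/50 - 81*exp(-2*t)/50.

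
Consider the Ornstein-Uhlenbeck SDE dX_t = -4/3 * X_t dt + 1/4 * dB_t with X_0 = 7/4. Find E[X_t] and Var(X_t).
E[X_t] = 7*exp(-4*t/3)/4; Var(X_t) = 3/128 - 3*exp(-8*t/3)/128

The OU SDE dX = -theta X dt + sigma dB admits the integrating factor exp(theta t): d(exp(theta t) X_t) = sigma exp(theta t) dB_t. Integrating from 0 to t:
  X_t = x_0 * exp(-theta t) + sigma * int_0^t exp(-theta (t-s)) dB_s.
The Itô integral has mean 0 and (by the Itô isometry) variance sigma^2 * int_0^t exp(-2 theta (t - s)) ds = sigma^2 * (1 - exp(-2 theta t)) / (2 theta).
With theta = 4/3, sigma = 1/4, x_0 = 7/4:
  E[X_t] = 7/4 * exp(-4/3 t) = 7*exp(-4*t/3)/4
  Var(X_t) = (1/4)^2 * (1 - exp(-2*4/3 t)) / (2 * 4/3) = 3/128 - 3*exp(-8*t/3)/128.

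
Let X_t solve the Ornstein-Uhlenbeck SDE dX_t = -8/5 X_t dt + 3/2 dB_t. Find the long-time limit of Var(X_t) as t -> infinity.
lim Var(X_t) = 45/64

The OU SDE dX = -theta X dt + sigma dB admits the integrating factor exp(theta t): d(exp(theta t) X_t) = sigma exp(theta t) dB_t. Integrating from 0 to t gives X_t = x_0 * exp(-theta t) + sigma * int_0^t exp(-theta (t-s)) dB_s for any initial x_0. The Itô integral has variance (by the Itô isometry) sigma^2 * int_0^t exp(-2 theta (t - s)) ds = sigma^2 * (1 - exp(-2 theta t)) / (2 theta), independent of x_0.
With theta = 8/5, sigma = 3/2:
  Var(X_t) = (3/2)^2 * (1 - exp(-2*8/5 t)) / (2 * 8/5) = 45/64 - 45*exp(-16*t/5)/64.
As t -> infinity, exp(-2*8/5 t) -> 0, so the stationary variance is sigma^2 / (2 theta) = 45/64.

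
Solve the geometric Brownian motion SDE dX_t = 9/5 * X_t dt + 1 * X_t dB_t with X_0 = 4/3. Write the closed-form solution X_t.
X_t = 4/3 * exp((13/10) * t + (1) * B_t)

For GBM dX = mu X dt + sigma X dB with X_0 = x_0, apply Itô to Y = log X: dY = (mu - sigma^2/2) dt + sigma dB, so Y_t = log(x_0) + (mu - sigma^2/2) t + sigma B_t and hence X_t = x_0 * exp((mu - sigma^2/2) t + sigma B_t).
With mu = 9/5, sigma = 1, x_0 = 4/3, this gives:
  X_t = 4/3 * exp((13/10) * t + (1) * B_t).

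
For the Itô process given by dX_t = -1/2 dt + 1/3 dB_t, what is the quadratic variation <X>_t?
<X>_t = t/9

For an Itô process dX_t = a(t) dt + b(t) dB_t, the quadratic variation is <X>_t = int_0^t b(s)^2 ds (the drift term does not contribute). Here b(s) = 1/3, so
  b(s)^2 = 1/9.
Integrating from 0 to t:
  <X>_t = int_0^t (1/9) ds = t/9.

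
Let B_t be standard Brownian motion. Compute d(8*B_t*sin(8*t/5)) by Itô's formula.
d(8*B_t*sin(8*t/5)) = (64*B_t*cos(8*t/5)/5) dt + (8*sin(8*t/5)) dB_t

Itô's formula for f(t, x): d f(t, B_t) = (f_t + (1/2) f_xx) dt + f_x dB_t. Compute partials of f(t, x) = 8*x*sin(8*t/5):
  f_t(t,x)  = 64*x*cos(8*t/5)/5
  f_x(t,x)  = 8*sin(8*t/5)
  f_xx(t,x) = 0
Assemble drift = f_t + (1/2) f_xx = 64*x*cos(8*t/5)/5 and diffusion = f_x = 8*sin(8*t/5). Substituting x = B_t:
  d(8*B_t*sin(8*t/5)) = (64*B_t*cos(8*t/5)/5) dt + (8*sin(8*t/5)) dB_t.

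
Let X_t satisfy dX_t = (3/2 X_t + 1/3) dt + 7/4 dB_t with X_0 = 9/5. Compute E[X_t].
E[X_t] = 91*exp(3*t/2)/45 - 2/9

Taking expectations and using E[dB_t] = 0, the mean m(t) = E[X_t] satisfies the ODE m'(t) = a m(t) + b with m(0) = x_0. With a = 3/2, b = 1/3, x_0 = 9/5, the solution is
  m(t) = x_0 * exp(a t) + (b/a) * (exp(a t) - 1)
       = (9/5) * exp((3/2) t) + ((1/3)/(3/2)) * (exp((3/2) t) - 1)
       = 91*exp(3*t/2)/45 - 2/9.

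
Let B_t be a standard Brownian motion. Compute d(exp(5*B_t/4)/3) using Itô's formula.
d(exp(5*B_t/4)/3) = (25*exp(5*B_t/4)/96) dt + (5*exp(5*B_t/4)/12) dB_t

Itô's formula for f(B_t) gives d f(B_t) = f'(B_t) dB_t + (1/2) f''(B_t) dt. Compute derivatives of f(x) = exp(5*x/4)/3:
  f'(x)  = 5*exp(5*x/4)/12
  f''(x) = 25*exp(5*x/4)/48
Substitute x = B_t and multiply the f'' term by 1/2:
  drift     = (1/2) * (25*exp(5*x/4)/48) evaluated at B_t = 25*exp(5*B_t/4)/96
  diffusion = (5*exp(5*x/4)/12) evaluated at B_t = 5*exp(5*B_t/4)/12
Therefore d(exp(5*B_t/4)/3) = (25*exp(5*B_t/4)/96) dt + (5*exp(5*B_t/4)/12) dB_t.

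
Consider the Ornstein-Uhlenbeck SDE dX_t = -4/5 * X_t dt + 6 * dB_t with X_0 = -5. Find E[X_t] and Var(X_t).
E[X_t] = -5*exp(-4*t/5); Var(X_t) = 45/2 - 45*exp(-8*t/5)/2

The OU SDE dX = -theta X dt + sigma dB admits the integrating factor exp(theta t): d(exp(theta t) X_t) = sigma exp(theta t) dB_t. Integrating from 0 to t:
  X_t = x_0 * exp(-theta t) + sigma * int_0^t exp(-theta (t-s)) dB_s.
The Itô integral has mean 0 and (by the Itô isometry) variance sigma^2 * int_0^t exp(-2 theta (t - s)) ds = sigma^2 * (1 - exp(-2 theta t)) / (2 theta).
With theta = 4/5, sigma = 6, x_0 = -5:
  E[X_t] = -5 * exp(-4/5 t) = -5*exp(-4*t/5)
  Var(X_t) = (6)^2 * (1 - exp(-2*4/5 t)) / (2 * 4/5) = 45/2 - 45*exp(-8*t/5)/2.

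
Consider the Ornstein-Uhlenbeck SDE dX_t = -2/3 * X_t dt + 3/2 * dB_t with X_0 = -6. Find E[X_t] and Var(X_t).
E[X_t] = -6*exp(-2*t/3); Var(X_t) = 27/16 - 27*exp(-4*t/3)/16

The OU SDE dX = -theta X dt + sigma dB admits the integrating factor exp(theta t): d(exp(theta t) X_t) = sigma exp(theta t) dB_t. Integrating from 0 to t:
  X_t = x_0 * exp(-theta t) + sigma * int_0^t exp(-theta (t-s)) dB_s.
The Itô integral has mean 0 and (by the Itô isometry) variance sigma^2 * int_0^t exp(-2 theta (t - s)) ds = sigma^2 * (1 - exp(-2 theta t)) / (2 theta).
With theta = 2/3, sigma = 3/2, x_0 = -6:
  E[X_t] = -6 * exp(-2/3 t) = -6*exp(-2*t/3)
  Var(X_t) = (3/2)^2 * (1 - exp(-2*2/3 t)) / (2 * 2/3) = 27/16 - 27*exp(-4*t/3)/16.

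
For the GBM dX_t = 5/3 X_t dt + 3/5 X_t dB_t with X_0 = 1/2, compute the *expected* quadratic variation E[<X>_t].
E[<X>_t] = 27*exp(277*t/75)/1108 - 27/1108

<X>_t = int_0^t ((3/5) * X_s)^2 ds. Taking expectation inside the integral: E[<X>_t] = (3/5)^2 * int_0^t E[X_s^2] ds. For GBM, E[X_s^2] = x_0^2 * exp((2 mu + sigma^2) s). Integrating:
  E[<X>_t] = (3/5)^2 * (1/2)^2 * (exp((2*(5/3) + (3/5)^2) t) - 1) / (2*(5/3) + (3/5)^2)
           = (3/5)^2 * (1/2)^2 * (exp((277/75) t) - 1) / (277/75) = 27*exp(277*t/75)/1108 - 27/1108.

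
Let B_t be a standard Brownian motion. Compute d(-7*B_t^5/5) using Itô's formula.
d(-7*B_t^5/5) = (-14*B_t^3) dt + (-7*B_t^4) dB_t

Itô's formula for f(B_t) gives d f(B_t) = f'(B_t) dB_t + (1/2) f''(B_t) dt. Compute derivatives of f(x) = -7*x^5/5:
  f'(x)  = -7*x^4
  f''(x) = -28*x^3
Substitute x = B_t and multiply the f'' term by 1/2:
  drift     = (1/2) * (-28*x^3) evaluated at B_t = -14*B_t^3
  diffusion = (-7*x^4) evaluated at B_t = -7*B_t^4
Therefore d(-7*B_t^5/5) = (-14*B_t^3) dt + (-7*B_t^4) dB_t.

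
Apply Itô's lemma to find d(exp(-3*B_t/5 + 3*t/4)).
d(exp(-3*B_t/5 + 3*t/4)) = (93*exp(-3*B_t/5 + 3*t/4)/100) dt + (-3*exp(-3*B_t/5 + 3*t/4)/5) dB_t

Itô's formula for f(t, x): d f(t, B_t) = (f_t + (1/2) f_xx) dt + f_x dB_t. Compute partials of f(t, x) = exp(3*t/4 - 3*x/5):
  f_t(t,x)  = 3*exp(3*t/4 - 3*x/5)/4
  f_x(t,x)  = -3*exp(3*t/4 - 3*x/5)/5
  f_xx(t,x) = 9*exp(3*t/4 - 3*x/5)/25
Assemble drift = f_t + (1/2) f_xx = 93*exp(3*t/4 - 3*x/5)/100 and diffusion = f_x = -3*exp(3*t/4 - 3*x/5)/5. Substituting x = B_t:
  d(exp(-3*B_t/5 + 3*t/4)) = (93*exp(-3*B_t/5 + 3*t/4)/100) dt + (-3*exp(-3*B_t/5 + 3*t/4)/5) dB_t.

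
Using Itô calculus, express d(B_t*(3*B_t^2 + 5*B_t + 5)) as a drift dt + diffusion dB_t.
d(B_t*(3*B_t^2 + 5*B_t + 5)) = (9*B_t + 5) dt + (9*B_t^2 + 10*B_t + 5) dB_t

Itô's formula for f(B_t) gives d f(B_t) = f'(B_t) dB_t + (1/2) f''(B_t) dt. Compute derivatives of f(x) = x*(3*x^2 + 5*x + 5):
  f'(x)  = 9*x^2 + 10*x + 5
  f''(x) = 18*x + 10
Substitute x = B_t and multiply the f'' term by 1/2:
  drift     = (1/2) * (18*x + 10) evaluated at B_t = 9*B_t + 5
  diffusion = (9*x^2 + 10*x + 5) evaluated at B_t = 9*B_t^2 + 10*B_t + 5
Therefore d(B_t*(3*B_t^2 + 5*B_t + 5)) = (9*B_t + 5) dt + (9*B_t^2 + 10*B_t + 5) dB_t.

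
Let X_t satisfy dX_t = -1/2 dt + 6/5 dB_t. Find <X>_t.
<X>_t = 36*t/25

For an Itô process dX_t = a(t) dt + b(t) dB_t, the quadratic variation is <X>_t = int_0^t b(s)^2 ds (the drift term does not contribute). Here b(s) = 6/5, so
  b(s)^2 = 36/25.
Integrating from 0 to t:
  <X>_t = int_0^t (36/25) ds = 36*t/25.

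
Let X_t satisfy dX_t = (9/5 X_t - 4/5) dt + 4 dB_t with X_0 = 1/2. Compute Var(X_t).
Var(X_t) = 40*exp(18*t/5)/9 - 40/9

The variance V(t) = Var(X_t) satisfies V'(t) = 2 a V(t) + c^2 with V(0) = 0 (drift coefficient is linear in X, diffusion is constant). With a = 9/5, c = 4, the solution is
  V(t) = (c^2 / (2 a)) * (exp(2 a t) - 1)
       = (4^2 / (2*(9/5))) * (exp((18/5) t) - 1)
       = 40*exp(18*t/5)/9 - 40/9.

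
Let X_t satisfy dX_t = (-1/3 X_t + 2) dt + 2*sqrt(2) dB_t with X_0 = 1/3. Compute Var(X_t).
Var(X_t) = 12 - 12*exp(-2*t/3)

The variance V(t) = Var(X_t) satisfies V'(t) = 2 a V(t) + c^2 with V(0) = 0 (drift coefficient is linear in X, diffusion is constant). With a = -1/3, c = 2*sqrt(2), the solution is
  V(t) = (c^2 / (2 a)) * (exp(2 a t) - 1)
       = ((2*sqrt(2))^2 / (2*(-1/3))) * (exp((-2/3) t) - 1)
       = 12 - 12*exp(-2*t/3).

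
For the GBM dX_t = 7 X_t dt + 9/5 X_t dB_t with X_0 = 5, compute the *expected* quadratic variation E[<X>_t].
E[<X>_t] = 2025*exp(431*t/25)/431 - 2025/431

<X>_t = int_0^t ((9/5) * X_s)^2 ds. Taking expectation inside the integral: E[<X>_t] = (9/5)^2 * int_0^t E[X_s^2] ds. For GBM, E[X_s^2] = x_0^2 * exp((2 mu + sigma^2) s). Integrating:
  E[<X>_t] = (9/5)^2 * 5^2 * (exp((2*7 + (9/5)^2) t) - 1) / (2*7 + (9/5)^2)
           = (9/5)^2 * 5^2 * (exp((431/25) t) - 1) / (431/25) = 2025*exp(431*t/25)/431 - 2025/431.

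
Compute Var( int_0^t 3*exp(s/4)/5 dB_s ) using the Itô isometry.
Var = 18*exp(t/2)/25 - 18/25

The Itô integral of a deterministic integrand f(s) has mean 0 because each increment f(s) * (B_{s+ds} - B_s) has mean 0. By the Itô isometry:
  Var( int_0^t f(s) dB_s ) = E[ (int_0^t f(s) dB_s)^2 ] = int_0^t f(s)^2 ds.
Here f(s) = 3*exp(s/4)/5, so f(s)^2 = 9*exp(s/2)/25. Integrate:
  int_0^t (9*exp(s/2)/25) ds = 18*exp(t/2)/25 - 18/25.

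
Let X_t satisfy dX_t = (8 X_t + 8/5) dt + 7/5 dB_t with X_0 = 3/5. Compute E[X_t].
E[X_t] = 4*exp(8*t)/5 - 1/5

Taking expectations and using E[dB_t] = 0, the mean m(t) = E[X_t] satisfies the ODE m'(t) = a m(t) + b with m(0) = x_0. With a = 8, b = 8/5, x_0 = 3/5, the solution is
  m(t) = x_0 * exp(a t) + (b/a) * (exp(a t) - 1)
       = (3/5) * exp(8 t) + ((8/5)/8) * (exp(8 t) - 1)
       = 4*exp(8*t)/5 - 1/5.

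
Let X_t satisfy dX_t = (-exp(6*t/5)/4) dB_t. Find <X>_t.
<X>_t = 5*exp(12*t/5)/192 - 5/192

For an Itô process dX_t = a(t) dt + b(t) dB_t, the quadratic variation is <X>_t = int_0^t b(s)^2 ds (the drift term does not contribute). Here b(s) = -exp(6*s/5)/4, so
  b(s)^2 = exp(12*s/5)/16.
Integrating from 0 to t:
  <X>_t = int_0^t (exp(12*s/5)/16) ds = 5*exp(12*t/5)/192 - 5/192.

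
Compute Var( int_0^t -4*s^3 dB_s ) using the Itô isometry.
Var = 16*t^7/7

The Itô integral of a deterministic integrand f(s) has mean 0 because each increment f(s) * (B_{s+ds} - B_s) has mean 0. By the Itô isometry:
  Var( int_0^t f(s) dB_s ) = E[ (int_0^t f(s) dB_s)^2 ] = int_0^t f(s)^2 ds.
Here f(s) = -4*s^3, so f(s)^2 = 16*s^6. Integrate:
  int_0^t (16*s^6) ds = 16*t^7/7.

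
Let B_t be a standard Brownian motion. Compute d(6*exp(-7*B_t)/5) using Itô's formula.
d(6*exp(-7*B_t)/5) = (147*exp(-7*B_t)/5) dt + (-42*exp(-7*B_t)/5) dB_t

Itô's formula for f(B_t) gives d f(B_t) = f'(B_t) dB_t + (1/2) f''(B_t) dt. Compute derivatives of f(x) = 6*exp(-7*x)/5:
  f'(x)  = -42*exp(-7*x)/5
  f''(x) = 294*exp(-7*x)/5
Substitute x = B_t and multiply the f'' term by 1/2:
  drift     = (1/2) * (294*exp(-7*x)/5) evaluated at B_t = 147*exp(-7*B_t)/5
  diffusion = (-42*exp(-7*x)/5) evaluated at B_t = -42*exp(-7*B_t)/5
Therefore d(6*exp(-7*B_t)/5) = (147*exp(-7*B_t)/5) dt + (-42*exp(-7*B_t)/5) dB_t.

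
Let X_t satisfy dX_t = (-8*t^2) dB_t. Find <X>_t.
<X>_t = 64*t^5/5

For an Itô process dX_t = a(t) dt + b(t) dB_t, the quadratic variation is <X>_t = int_0^t b(s)^2 ds (the drift term does not contribute). Here b(s) = -8*s^2, so
  b(s)^2 = 64*s^4.
Integrating from 0 to t:
  <X>_t = int_0^t (64*s^4) ds = 64*t^5/5.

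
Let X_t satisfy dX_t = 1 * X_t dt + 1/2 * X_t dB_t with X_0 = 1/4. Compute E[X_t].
E[X_t] = exp(t)/4

For GBM dX = mu X dt + sigma X dB with X_0 = x_0, apply Itô to Y = log X: dY = (mu - sigma^2/2) dt + sigma dB, so Y_t = log(x_0) + (mu - sigma^2/2) t + sigma B_t and hence X_t = x_0 * exp((mu - sigma^2/2) t + sigma B_t).
With mu = 1, sigma = 1/2, x_0 = 1/4, this gives:
  X_t = 1/4 * exp((7/8) * t + (1/2) * B_t).
Since sigma*B_t ~ Normal(0, sigma^2 t), E[exp(sigma*B_t)] = exp(sigma^2 t / 2); so E[X_t] = x_0 * exp((mu - sigma^2/2) t) * exp(sigma^2 t / 2) = x_0 * exp(mu t) = exp(t)/4.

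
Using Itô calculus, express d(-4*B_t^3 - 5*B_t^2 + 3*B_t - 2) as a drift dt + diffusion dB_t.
d(-4*B_t^3 - 5*B_t^2 + 3*B_t - 2) = (-12*B_t - 5) dt + (-12*B_t^2 - 10*B_t + 3) dB_t

Itô's formula for f(B_t) gives d f(B_t) = f'(B_t) dB_t + (1/2) f''(B_t) dt. Compute derivatives of f(x) = -4*x^3 - 5*x^2 + 3*x - 2:
  f'(x)  = -12*x^2 - 10*x + 3
  f''(x) = -24*x - 10
Substitute x = B_t and multiply the f'' term by 1/2:
  drift     = (1/2) * (-24*x - 10) evaluated at B_t = -12*B_t - 5
  diffusion = (-12*x^2 - 10*x + 3) evaluated at B_t = -12*B_t^2 - 10*B_t + 3
Therefore d(-4*B_t^3 - 5*B_t^2 + 3*B_t - 2) = (-12*B_t - 5) dt + (-12*B_t^2 - 10*B_t + 3) dB_t.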